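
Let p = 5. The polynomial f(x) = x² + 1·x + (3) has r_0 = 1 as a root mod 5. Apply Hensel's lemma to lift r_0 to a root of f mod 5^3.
r_2 = 91 (mod 125)

Hensel: r_{i+1} = r_i − f(r_i)·(f′(r_i))^{-1} mod 5^{i+2}, f′(x) = 2x + 1. Iterate:
  r_0 = 1 (mod 5)
  r_1 = 16 (mod 25)
  r_2 = 91 (mod 125)
Final: r = 91 satisfies f(r) ≡ 0 mod 5^3.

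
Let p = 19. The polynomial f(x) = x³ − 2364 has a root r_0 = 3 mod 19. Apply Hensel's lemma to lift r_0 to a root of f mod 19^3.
r_2 = 5665 (mod 6859)

Hensel: r_{i+1} = r_i − f(r_i)/f′(r_i) mod 19^{i+2}, where f′(x) = 3x². Iterate:
  r_0 = 3 (mod 19)
  r_1 = 250 (mod 361)
  r_2 = 5665 (mod 6859)
Final: r = 5665 with f(r) ≡ 0 mod 19^3.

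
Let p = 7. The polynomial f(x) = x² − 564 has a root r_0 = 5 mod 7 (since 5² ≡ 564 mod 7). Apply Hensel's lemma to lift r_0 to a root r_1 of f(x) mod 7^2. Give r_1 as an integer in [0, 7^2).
r_1 = 5 (mod 49)

Hensel's recurrence: r_{i+1} = r_i − f(r_i)·(f′(r_i))^{-1} mod 7^{i+2}, with f′(x) = 2x. Iterate:
  r_0 = 5 (mod 7)
  r_1 = 5 (mod 49)
Final: r_1 = 5, and one checks f(r_1) ≡ 0 mod 7^2.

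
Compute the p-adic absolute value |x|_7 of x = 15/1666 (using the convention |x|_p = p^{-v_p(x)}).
|15/1666|_7 = 49

Step 1 — compute v_7(x) by factoring powers of 7 out of the numerator and denominator: v_7(15/1666) = -2. Step 2 — apply |x|_p = p^{-v_p(x)} = 7^{2} = 49.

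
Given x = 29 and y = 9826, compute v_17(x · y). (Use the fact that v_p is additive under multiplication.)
v_17(284954) = 3

v_p(x) = 0 (factor: 29 = 17^0 · 29); v_p(y) = 3 (factor: 9826 = 17^3 · 2). Additivity: v_p(xy) = v_p(x) + v_p(y) = 0 + 3 = 3. (Direct check: xy = 284954 = 17^3 · (58).)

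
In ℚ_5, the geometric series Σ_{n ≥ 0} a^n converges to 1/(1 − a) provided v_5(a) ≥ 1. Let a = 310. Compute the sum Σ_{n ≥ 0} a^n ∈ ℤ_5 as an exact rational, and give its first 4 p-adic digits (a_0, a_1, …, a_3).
Σ a^n = 1/(1 − a) = -1/309;  first 4 digits = (1, 2, 1, 4)

v_5(a) = 1 ≥ 1, so the series converges in ℤ_5 to 1/(1 − a) = 1/(1 − 310) = -1/309. Expand this rational in ℤ_5: compute digits iteratively via d_i = x_i mod 5, x_{i+1} = (x_i − d_i)/5. The first 4 digits are (1, 2, 1, 4).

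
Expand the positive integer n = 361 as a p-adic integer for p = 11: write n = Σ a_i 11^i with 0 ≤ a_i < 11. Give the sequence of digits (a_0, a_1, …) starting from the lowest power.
(a_0, a_1, …) = (9, 10, 2)

Repeated division by 11 gives the digits low-to-high: 361 = 9 + 10·11^1 + 2·11^2. Digit sequence: (9, 10, 2).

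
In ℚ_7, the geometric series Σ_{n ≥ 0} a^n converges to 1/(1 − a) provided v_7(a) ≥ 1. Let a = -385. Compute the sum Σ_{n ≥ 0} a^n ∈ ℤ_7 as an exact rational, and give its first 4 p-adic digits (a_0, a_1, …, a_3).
Σ a^n = 1/(1 − a) = 1/386;  first 4 digits = (1, 1, 0, 5)

v_7(a) = 1 ≥ 1, so the series converges in ℤ_7 to 1/(1 − a) = 1/(1 − (-385)) = 1/386. Expand this rational in ℤ_7: compute digits iteratively via d_i = x_i mod 7, x_{i+1} = (x_i − d_i)/7. The first 4 digits are (1, 1, 0, 5).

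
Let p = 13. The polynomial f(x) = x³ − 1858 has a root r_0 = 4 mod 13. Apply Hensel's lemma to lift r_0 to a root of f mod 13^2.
r_1 = 147 (mod 169)

Hensel: r_{i+1} = r_i − f(r_i)/f′(r_i) mod 13^{i+2}, where f′(x) = 3x². Iterate:
  r_0 = 4 (mod 13)
  r_1 = 147 (mod 169)
Final: r = 147 with f(r) ≡ 0 mod 13^2.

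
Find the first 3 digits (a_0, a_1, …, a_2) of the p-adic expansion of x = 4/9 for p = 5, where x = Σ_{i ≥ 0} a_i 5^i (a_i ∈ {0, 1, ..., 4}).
(a_0, …, a_2) = (1, 1, 2)

v_5(4/9) = 0 (numerator and denominator both coprime to 5), so x ∈ ℤ_5^×. Compute digits iteratively via a_i = x_i mod 5, x_{i+1} = (x_i − a_i)/5, with x_0 = x:
  x_0 = 4/9;  a_0 = 1;  x_1 = (x_0 − 1)/5 = -1/9
  x_1 = -1/9;  a_1 = 1;  x_2 = (x_1 − 1)/5 = -2/9
  x_2 = -2/9;  a_2 = 2;  x_3 = (x_2 − 2)/5 = -4/9
Digits: (1, 1, 2).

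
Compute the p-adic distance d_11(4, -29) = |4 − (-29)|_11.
d_11(4, -29) = 1/11

Step 1 — x − y = 4 − (-29) = 33. Step 2 — v_11(33) = 1 (factor: 33 = (11^1 · 3); the sign does not affect v_p). Step 3 — |x − y|_11 = 11^{-1} = 1/11.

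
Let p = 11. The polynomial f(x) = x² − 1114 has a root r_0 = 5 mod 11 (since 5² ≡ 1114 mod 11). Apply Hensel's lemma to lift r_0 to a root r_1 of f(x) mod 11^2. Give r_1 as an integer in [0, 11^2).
r_1 = 5 (mod 121)

Hensel's recurrence: r_{i+1} = r_i − f(r_i)·(f′(r_i))^{-1} mod 11^{i+2}, with f′(x) = 2x. Iterate:
  r_0 = 5 (mod 11)
  r_1 = 5 (mod 121)
Final: r_1 = 5, and one checks f(r_1) ≡ 0 mod 11^2.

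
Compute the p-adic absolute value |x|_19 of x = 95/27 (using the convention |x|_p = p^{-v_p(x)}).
|95/27|_19 = 1/19

Step 1 — compute v_19(x) by factoring powers of 19 out of the numerator and denominator: v_19(95/27) = 1. Step 2 — apply |x|_p = p^{-v_p(x)} = 19^{-1} = 1/19.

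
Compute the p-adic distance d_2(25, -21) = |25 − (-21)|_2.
d_2(25, -21) = 1/2

Step 1 — x − y = 25 − (-21) = 46. Step 2 — v_2(46) = 1 (factor: 46 = (2^1 · 23); the sign does not affect v_p). Step 3 — |x − y|_2 = 2^{-1} = 1/2.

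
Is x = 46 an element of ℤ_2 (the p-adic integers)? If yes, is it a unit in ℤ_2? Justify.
x ∈ ℤ_2 but not a unit; v_2(x) = 1 > 0

ℤ_2 = {x ∈ ℚ_2 : v_2(x) ≥ 0} and ℤ_2^× = {x ∈ ℤ_2 : v_2(x) = 0}. Here v_2(46) = v_2(num) − v_2(den) = 1; compare against these criteria.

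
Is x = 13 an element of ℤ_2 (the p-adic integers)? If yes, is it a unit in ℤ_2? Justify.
x ∈ ℤ_2^× (unit); v_2(x) = 0

ℤ_2 = {x ∈ ℚ_2 : v_2(x) ≥ 0} and ℤ_2^× = {x ∈ ℤ_2 : v_2(x) = 0}. Here v_2(13) = v_2(num) − v_2(den) = 0; compare against these criteria.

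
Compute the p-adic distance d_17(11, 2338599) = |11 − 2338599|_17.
d_17(11, 2338599) = 1/83521

Step 1 — x − y = 11 − 2338599 = -2338588. Step 2 — v_17(-2338588) = 4 (factor: -2338588 = −(17^4 · 28); the sign does not affect v_p). Step 3 — |x − y|_17 = 17^{-4} = 1/83521.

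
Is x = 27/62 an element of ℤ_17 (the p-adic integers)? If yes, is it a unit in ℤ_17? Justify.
x ∈ ℤ_17^× (unit); v_17(x) = 0

ℤ_17 = {x ∈ ℚ_17 : v_17(x) ≥ 0} and ℤ_17^× = {x ∈ ℤ_17 : v_17(x) = 0}. Here v_17(27/62) = v_17(num) − v_17(den) = 0; compare against these criteria.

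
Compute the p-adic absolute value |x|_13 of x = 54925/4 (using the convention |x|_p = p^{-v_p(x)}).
|54925/4|_13 = 1/2197

Step 1 — compute v_13(x) by factoring powers of 13 out of the numerator and denominator: v_13(54925/4) = 3. Step 2 — apply |x|_p = p^{-v_p(x)} = 13^{-3} = 1/2197.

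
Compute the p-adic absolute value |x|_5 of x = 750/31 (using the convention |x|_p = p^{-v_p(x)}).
|750/31|_5 = 1/125

Step 1 — compute v_5(x) by factoring powers of 5 out of the numerator and denominator: v_5(750/31) = 3. Step 2 — apply |x|_p = p^{-v_p(x)} = 5^{-3} = 1/125.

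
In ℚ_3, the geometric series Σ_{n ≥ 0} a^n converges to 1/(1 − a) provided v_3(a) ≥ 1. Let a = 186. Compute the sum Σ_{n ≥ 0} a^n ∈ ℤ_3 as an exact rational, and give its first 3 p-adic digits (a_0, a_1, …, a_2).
Σ a^n = 1/(1 − a) = -1/185;  first 3 digits = (1, 2, 0)

v_3(a) = 1 ≥ 1, so the series converges in ℤ_3 to 1/(1 − a) = 1/(1 − 186) = -1/185. Expand this rational in ℤ_3: compute digits iteratively via d_i = x_i mod 3, x_{i+1} = (x_i − d_i)/3. The first 3 digits are (1, 2, 0).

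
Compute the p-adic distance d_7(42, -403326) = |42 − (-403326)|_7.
d_7(42, -403326) = 1/16807

Step 1 — x − y = 42 − (-403326) = 403368. Step 2 — v_7(403368) = 5 (factor: 403368 = (7^5 · 24); the sign does not affect v_p). Step 3 — |x − y|_7 = 7^{-5} = 1/16807.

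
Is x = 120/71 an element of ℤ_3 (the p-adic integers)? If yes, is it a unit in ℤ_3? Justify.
x ∈ ℤ_3 but not a unit; v_3(x) = 1 > 0

ℤ_3 = {x ∈ ℚ_3 : v_3(x) ≥ 0} and ℤ_3^× = {x ∈ ℤ_3 : v_3(x) = 0}. Here v_3(120/71) = v_3(num) − v_3(den) = 1; compare against these criteria.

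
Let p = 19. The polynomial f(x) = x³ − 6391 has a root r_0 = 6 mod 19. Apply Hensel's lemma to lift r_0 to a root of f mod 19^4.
r_3 = 48133 (mod 130321)

Hensel: r_{i+1} = r_i − f(r_i)/f′(r_i) mod 19^{i+2}, where f′(x) = 3x². Iterate:
  r_0 = 6 (mod 19)
  r_1 = 120 (mod 361)
  r_2 = 120 (mod 6859)
  r_3 = 48133 (mod 130321)
Final: r = 48133 with f(r) ≡ 0 mod 19^4.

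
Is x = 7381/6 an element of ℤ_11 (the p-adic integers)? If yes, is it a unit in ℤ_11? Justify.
x ∈ ℤ_11 but not a unit; v_11(x) = 2 > 0

ℤ_11 = {x ∈ ℚ_11 : v_11(x) ≥ 0} and ℤ_11^× = {x ∈ ℤ_11 : v_11(x) = 0}. Here v_11(7381/6) = v_11(num) − v_11(den) = 2; compare against these criteria.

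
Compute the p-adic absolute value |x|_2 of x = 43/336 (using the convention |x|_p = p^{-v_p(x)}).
|43/336|_2 = 16

Step 1 — compute v_2(x) by factoring powers of 2 out of the numerator and denominator: v_2(43/336) = -4. Step 2 — apply |x|_p = p^{-v_p(x)} = 2^{4} = 16.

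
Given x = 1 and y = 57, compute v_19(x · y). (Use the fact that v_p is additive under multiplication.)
v_19(57) = 1

v_p(x) = 0 (factor: 1 = 19^0 · 1); v_p(y) = 1 (factor: 57 = 19^1 · 3). Additivity: v_p(xy) = v_p(x) + v_p(y) = 0 + 1 = 1. (Direct check: xy = 57 = 19^1 · (3).)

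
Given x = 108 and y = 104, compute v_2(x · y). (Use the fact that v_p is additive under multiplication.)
v_2(11232) = 5

v_p(x) = 2 (factor: 108 = 2^2 · 27); v_p(y) = 3 (factor: 104 = 2^3 · 13). Additivity: v_p(xy) = v_p(x) + v_p(y) = 2 + 3 = 5. (Direct check: xy = 11232 = 2^5 · (351).)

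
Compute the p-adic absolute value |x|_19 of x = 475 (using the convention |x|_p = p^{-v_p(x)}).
|475|_19 = 1/19

Step 1 — compute v_19(x) by factoring powers of 19 out of the numerator and denominator: v_19(475) = 1. Step 2 — apply |x|_p = p^{-v_p(x)} = 19^{-1} = 1/19.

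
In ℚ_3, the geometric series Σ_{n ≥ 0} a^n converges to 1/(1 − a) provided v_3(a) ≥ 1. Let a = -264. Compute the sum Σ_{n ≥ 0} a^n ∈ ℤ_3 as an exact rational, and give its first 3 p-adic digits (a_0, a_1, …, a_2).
Σ a^n = 1/(1 − a) = 1/265;  first 3 digits = (1, 2, 1)

v_3(a) = 1 ≥ 1, so the series converges in ℤ_3 to 1/(1 − a) = 1/(1 − (-264)) = 1/265. Expand this rational in ℤ_3: compute digits iteratively via d_i = x_i mod 3, x_{i+1} = (x_i − d_i)/3. The first 3 digits are (1, 2, 1).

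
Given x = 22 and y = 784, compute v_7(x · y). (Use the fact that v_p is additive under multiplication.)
v_7(17248) = 2

v_p(x) = 0 (factor: 22 = 7^0 · 22); v_p(y) = 2 (factor: 784 = 7^2 · 16). Additivity: v_p(xy) = v_p(x) + v_p(y) = 0 + 2 = 2. (Direct check: xy = 17248 = 7^2 · (352).)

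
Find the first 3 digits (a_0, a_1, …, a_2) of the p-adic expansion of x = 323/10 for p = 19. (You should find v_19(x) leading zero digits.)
(a_0, …, a_2) = (0, 15, 5)

v_19(323/10) = 1, so a_0 = ... = a_0 = 0. Factor out: x = 19^1 · u with u = 17/10 a unit in ℤ_19. Expand u iteratively via a_{v+i} = u_i mod 19, u_{i+1} = (u_i − a_{v+i})/19:
  u_0 = 17/10;  a_1 = 15;  u_1 = (u_0 − 15)/19 = -7/10
  u_1 = -7/10;  a_2 = 5;  u_2 = (u_1 − 5)/19 = -3/10
Digits: (0, 15, 5).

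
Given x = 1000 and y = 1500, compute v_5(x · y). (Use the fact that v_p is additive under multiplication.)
v_5(1500000) = 6

v_p(x) = 3 (factor: 1000 = 5^3 · 8); v_p(y) = 3 (factor: 1500 = 5^3 · 12). Additivity: v_p(xy) = v_p(x) + v_p(y) = 3 + 3 = 6. (Direct check: xy = 1500000 = 5^6 · (96).)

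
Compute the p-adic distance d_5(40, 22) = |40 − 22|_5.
d_5(40, 22) = 1

Step 1 — x − y = 40 − 22 = 18. Step 2 — v_5(18) = 0 (factor: 18 = (5^0 · 18); the sign does not affect v_p). Step 3 — |x − y|_5 = 5^{0} = 1.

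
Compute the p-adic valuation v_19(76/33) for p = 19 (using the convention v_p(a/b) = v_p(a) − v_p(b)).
v_19(76/33) = 1

Factor powers of 19 from the numerator and denominator of the reduced fraction: 76 = 19^1 · 4 and 33 = 19^0 · 33. Apply v_p(a/b) = v_p(a) − v_p(b): v_19(76/33) = 1 − 0 = 1.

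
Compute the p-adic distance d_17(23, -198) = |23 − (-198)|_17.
d_17(23, -198) = 1/17

Step 1 — x − y = 23 − (-198) = 221. Step 2 — v_17(221) = 1 (factor: 221 = (17^1 · 13); the sign does not affect v_p). Step 3 — |x − y|_17 = 17^{-1} = 1/17.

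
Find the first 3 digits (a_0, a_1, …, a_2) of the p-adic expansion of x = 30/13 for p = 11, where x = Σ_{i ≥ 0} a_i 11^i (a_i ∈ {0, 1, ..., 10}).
(a_0, …, a_2) = (4, 10, 5)

v_11(30/13) = 0 (numerator and denominator both coprime to 11), so x ∈ ℤ_11^×. Compute digits iteratively via a_i = x_i mod 11, x_{i+1} = (x_i − a_i)/11, with x_0 = x:
  x_0 = 30/13;  a_0 = 4;  x_1 = (x_0 − 4)/11 = -2/13
  x_1 = -2/13;  a_1 = 10;  x_2 = (x_1 − 10)/11 = -12/13
  x_2 = -12/13;  a_2 = 5;  x_3 = (x_2 − 5)/11 = -7/13
Digits: (4, 10, 5).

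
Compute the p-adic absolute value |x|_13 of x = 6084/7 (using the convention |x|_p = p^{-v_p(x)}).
|6084/7|_13 = 1/169

Step 1 — compute v_13(x) by factoring powers of 13 out of the numerator and denominator: v_13(6084/7) = 2. Step 2 — apply |x|_p = p^{-v_p(x)} = 13^{-2} = 1/169.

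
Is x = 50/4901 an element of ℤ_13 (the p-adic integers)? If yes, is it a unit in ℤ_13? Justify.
x ∉ ℤ_13 (v_13(x) = -2 < 0)

ℤ_13 = {x ∈ ℚ_13 : v_13(x) ≥ 0} and ℤ_13^× = {x ∈ ℤ_13 : v_13(x) = 0}. Here v_13(50/4901) = v_13(num) − v_13(den) = -2; compare against these criteria.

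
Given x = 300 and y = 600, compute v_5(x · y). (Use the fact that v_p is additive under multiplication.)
v_5(180000) = 4

v_p(x) = 2 (factor: 300 = 5^2 · 12); v_p(y) = 2 (factor: 600 = 5^2 · 24). Additivity: v_p(xy) = v_p(x) + v_p(y) = 2 + 2 = 4. (Direct check: xy = 180000 = 5^4 · (288).)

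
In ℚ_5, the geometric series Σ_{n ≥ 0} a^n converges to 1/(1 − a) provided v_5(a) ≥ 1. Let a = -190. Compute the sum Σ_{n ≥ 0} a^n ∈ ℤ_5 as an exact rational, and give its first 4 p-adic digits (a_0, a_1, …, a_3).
Σ a^n = 1/(1 − a) = 1/191;  first 4 digits = (1, 2, 1, 0)

v_5(a) = 1 ≥ 1, so the series converges in ℤ_5 to 1/(1 − a) = 1/(1 − (-190)) = 1/191. Expand this rational in ℤ_5: compute digits iteratively via d_i = x_i mod 5, x_{i+1} = (x_i − d_i)/5. The first 4 digits are (1, 2, 1, 0).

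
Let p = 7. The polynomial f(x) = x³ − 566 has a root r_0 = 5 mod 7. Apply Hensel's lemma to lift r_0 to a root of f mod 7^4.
r_3 = 299 (mod 2401)

Hensel: r_{i+1} = r_i − f(r_i)/f′(r_i) mod 7^{i+2}, where f′(x) = 3x². Iterate:
  r_0 = 5 (mod 7)
  r_1 = 5 (mod 49)
  r_2 = 299 (mod 343)
  r_3 = 299 (mod 2401)
Final: r = 299 with f(r) ≡ 0 mod 7^4.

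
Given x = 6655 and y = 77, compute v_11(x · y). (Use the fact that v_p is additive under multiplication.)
v_11(512435) = 4

v_p(x) = 3 (factor: 6655 = 11^3 · 5); v_p(y) = 1 (factor: 77 = 11^1 · 7). Additivity: v_p(xy) = v_p(x) + v_p(y) = 3 + 1 = 4. (Direct check: xy = 512435 = 11^4 · (35).)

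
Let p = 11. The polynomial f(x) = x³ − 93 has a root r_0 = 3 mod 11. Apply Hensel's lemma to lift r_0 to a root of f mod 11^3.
r_2 = 113 (mod 1331)

Hensel: r_{i+1} = r_i − f(r_i)/f′(r_i) mod 11^{i+2}, where f′(x) = 3x². Iterate:
  r_0 = 3 (mod 11)
  r_1 = 113 (mod 121)
  r_2 = 113 (mod 1331)
Final: r = 113 with f(r) ≡ 0 mod 11^3.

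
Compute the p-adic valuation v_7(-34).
v_7(-34) = 0

v_7(n) is the largest exponent k such that 7^k divides n. Factor out: -34 = -7^0 · 34. (Sign doesn't affect v_p.) So v_7(-34) = 0.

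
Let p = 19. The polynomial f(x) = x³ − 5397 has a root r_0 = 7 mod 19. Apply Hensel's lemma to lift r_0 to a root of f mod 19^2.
r_1 = 7 (mod 361)

Hensel: r_{i+1} = r_i − f(r_i)/f′(r_i) mod 19^{i+2}, where f′(x) = 3x². Iterate:
  r_0 = 7 (mod 19)
  r_1 = 7 (mod 361)
Final: r = 7 with f(r) ≡ 0 mod 19^2.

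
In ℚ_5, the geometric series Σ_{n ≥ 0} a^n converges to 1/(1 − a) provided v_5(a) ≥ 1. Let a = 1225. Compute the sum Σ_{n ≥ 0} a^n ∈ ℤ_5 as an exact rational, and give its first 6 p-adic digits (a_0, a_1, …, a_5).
Σ a^n = 1/(1 − a) = -1/1224;  first 6 digits = (1, 0, 4, 4, 2, 0)

v_5(a) = 2 ≥ 1, so the series converges in ℤ_5 to 1/(1 − a) = 1/(1 − 1225) = -1/1224. Expand this rational in ℤ_5: compute digits iteratively via d_i = x_i mod 5, x_{i+1} = (x_i − d_i)/5. The first 6 digits are (1, 0, 4, 4, 2, 0).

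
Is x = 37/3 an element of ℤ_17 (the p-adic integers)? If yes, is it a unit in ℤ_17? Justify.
x ∈ ℤ_17^× (unit); v_17(x) = 0

ℤ_17 = {x ∈ ℚ_17 : v_17(x) ≥ 0} and ℤ_17^× = {x ∈ ℤ_17 : v_17(x) = 0}. Here v_17(37/3) = v_17(num) − v_17(den) = 0; compare against these criteria.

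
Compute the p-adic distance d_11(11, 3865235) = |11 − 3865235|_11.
d_11(11, 3865235) = 1/161051

Step 1 — x − y = 11 − 3865235 = -3865224. Step 2 — v_11(-3865224) = 5 (factor: -3865224 = −(11^5 · 24); the sign does not affect v_p). Step 3 — |x − y|_11 = 11^{-5} = 1/161051.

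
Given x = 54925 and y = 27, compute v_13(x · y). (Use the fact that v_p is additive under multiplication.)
v_13(1482975) = 3

v_p(x) = 3 (factor: 54925 = 13^3 · 25); v_p(y) = 0 (factor: 27 = 13^0 · 27). Additivity: v_p(xy) = v_p(x) + v_p(y) = 3 + 0 = 3. (Direct check: xy = 1482975 = 13^3 · (675).)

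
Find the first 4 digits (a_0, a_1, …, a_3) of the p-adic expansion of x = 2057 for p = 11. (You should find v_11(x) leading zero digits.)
(a_0, …, a_3) = (0, 0, 6, 1)

v_11(2057) = 2, so a_0 = ... = a_1 = 0. Factor out: x = 11^2 · u with u = 17 a unit in ℤ_11. Expand u iteratively via a_{v+i} = u_i mod 11, u_{i+1} = (u_i − a_{v+i})/11:
  u_0 = 17;  a_2 = 6;  u_1 = (u_0 − 6)/11 = 1
  u_1 = 1;  a_3 = 1;  u_2 = (u_1 − 1)/11 = 0
Digits: (0, 0, 6, 1).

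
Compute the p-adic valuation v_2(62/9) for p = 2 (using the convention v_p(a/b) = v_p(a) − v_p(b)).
v_2(62/9) = 1

Factor powers of 2 from the numerator and denominator of the reduced fraction: 62 = 2^1 · 31 and 9 = 2^0 · 9. Apply v_p(a/b) = v_p(a) − v_p(b): v_2(62/9) = 1 − 0 = 1.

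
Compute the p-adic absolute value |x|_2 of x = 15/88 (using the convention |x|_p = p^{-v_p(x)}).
|15/88|_2 = 8

Step 1 — compute v_2(x) by factoring powers of 2 out of the numerator and denominator: v_2(15/88) = -3. Step 2 — apply |x|_p = p^{-v_p(x)} = 2^{3} = 8.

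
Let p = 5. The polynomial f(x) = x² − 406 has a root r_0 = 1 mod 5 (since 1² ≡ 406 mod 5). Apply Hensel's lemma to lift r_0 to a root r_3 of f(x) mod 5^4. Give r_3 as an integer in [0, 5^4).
r_3 = 216 (mod 625)

Hensel's recurrence: r_{i+1} = r_i − f(r_i)·(f′(r_i))^{-1} mod 5^{i+2}, with f′(x) = 2x. Iterate:
  r_0 = 1 (mod 5)
  r_1 = 16 (mod 25)
  r_2 = 91 (mod 125)
  r_3 = 216 (mod 625)
Final: r_3 = 216, and one checks f(r_3) ≡ 0 mod 5^4.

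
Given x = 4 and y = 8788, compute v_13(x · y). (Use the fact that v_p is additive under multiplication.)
v_13(35152) = 3

v_p(x) = 0 (factor: 4 = 13^0 · 4); v_p(y) = 3 (factor: 8788 = 13^3 · 4). Additivity: v_p(xy) = v_p(x) + v_p(y) = 0 + 3 = 3. (Direct check: xy = 35152 = 13^3 · (16).)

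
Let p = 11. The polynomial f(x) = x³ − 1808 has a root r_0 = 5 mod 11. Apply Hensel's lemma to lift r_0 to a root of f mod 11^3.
r_2 = 434 (mod 1331)

Hensel: r_{i+1} = r_i − f(r_i)/f′(r_i) mod 11^{i+2}, where f′(x) = 3x². Iterate:
  r_0 = 5 (mod 11)
  r_1 = 71 (mod 121)
  r_2 = 434 (mod 1331)
Final: r = 434 with f(r) ≡ 0 mod 11^3.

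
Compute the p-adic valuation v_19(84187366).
v_19(84187366) = 5

v_19(n) is the largest exponent k such that 19^k divides n. Factor out: 84187366 = 19^5 · 34. (Sign doesn't affect v_p.) So v_19(84187366) = 5.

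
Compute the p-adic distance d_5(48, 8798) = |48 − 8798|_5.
d_5(48, 8798) = 1/625

Step 1 — x − y = 48 − 8798 = -8750. Step 2 — v_5(-8750) = 4 (factor: -8750 = −(5^4 · 14); the sign does not affect v_p). Step 3 — |x − y|_5 = 5^{-4} = 1/625.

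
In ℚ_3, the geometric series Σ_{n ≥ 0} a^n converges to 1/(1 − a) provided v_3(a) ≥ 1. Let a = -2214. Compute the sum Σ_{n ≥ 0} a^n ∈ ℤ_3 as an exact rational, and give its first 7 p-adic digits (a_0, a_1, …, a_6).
Σ a^n = 1/(1 − a) = 1/2215;  first 7 digits = (1, 0, 0, 2, 2, 2, 0)

v_3(a) = 3 ≥ 1, so the series converges in ℤ_3 to 1/(1 − a) = 1/(1 − (-2214)) = 1/2215. Expand this rational in ℤ_3: compute digits iteratively via d_i = x_i mod 3, x_{i+1} = (x_i − d_i)/3. The first 7 digits are (1, 0, 0, 2, 2, 2, 0).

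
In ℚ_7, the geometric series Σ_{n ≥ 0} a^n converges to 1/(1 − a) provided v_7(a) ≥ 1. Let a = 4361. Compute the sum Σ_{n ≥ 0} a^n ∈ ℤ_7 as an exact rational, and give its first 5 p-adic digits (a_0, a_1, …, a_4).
Σ a^n = 1/(1 − a) = -1/4360;  first 5 digits = (1, 0, 5, 5, 5)

v_7(a) = 2 ≥ 1, so the series converges in ℤ_7 to 1/(1 − a) = 1/(1 − 4361) = -1/4360. Expand this rational in ℤ_7: compute digits iteratively via d_i = x_i mod 7, x_{i+1} = (x_i − d_i)/7. The first 5 digits are (1, 0, 5, 5, 5).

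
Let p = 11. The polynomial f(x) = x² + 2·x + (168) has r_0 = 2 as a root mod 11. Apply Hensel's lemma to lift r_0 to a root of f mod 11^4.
r_3 = 9935 (mod 14641)

Hensel: r_{i+1} = r_i − f(r_i)·(f′(r_i))^{-1} mod 11^{i+2}, f′(x) = 2x + 2. Iterate:
  r_0 = 2 (mod 11)
  r_1 = 13 (mod 121)
  r_2 = 618 (mod 1331)
  r_3 = 9935 (mod 14641)
Final: r = 9935 satisfies f(r) ≡ 0 mod 11^4.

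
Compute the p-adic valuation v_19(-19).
v_19(-19) = 1

v_19(n) is the largest exponent k such that 19^k divides n. Factor out: -19 = -19^1 · 1. (Sign doesn't affect v_p.) So v_19(-19) = 1.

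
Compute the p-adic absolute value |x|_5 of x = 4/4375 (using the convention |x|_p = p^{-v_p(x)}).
|4/4375|_5 = 625

Step 1 — compute v_5(x) by factoring powers of 5 out of the numerator and denominator: v_5(4/4375) = -4. Step 2 — apply |x|_p = p^{-v_p(x)} = 5^{4} = 625.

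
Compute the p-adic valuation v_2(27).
v_2(27) = 0

v_2(n) is the largest exponent k such that 2^k divides n. Factor out: 27 = 2^0 · 27. (Sign doesn't affect v_p.) So v_2(27) = 0.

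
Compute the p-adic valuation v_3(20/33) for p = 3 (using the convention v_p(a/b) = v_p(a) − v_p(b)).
v_3(20/33) = -1

Factor powers of 3 from the numerator and denominator of the reduced fraction: 20 = 3^0 · 20 and 33 = 3^1 · 11. Apply v_p(a/b) = v_p(a) − v_p(b): v_3(20/33) = 0 − 1 = -1.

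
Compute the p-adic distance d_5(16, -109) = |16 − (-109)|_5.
d_5(16, -109) = 1/125

Step 1 — x − y = 16 − (-109) = 125. Step 2 — v_5(125) = 3 (factor: 125 = (5^3 · 1); the sign does not affect v_p). Step 3 — |x − y|_5 = 5^{-3} = 1/125.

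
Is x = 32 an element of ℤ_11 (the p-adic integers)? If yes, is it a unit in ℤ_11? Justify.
x ∈ ℤ_11^× (unit); v_11(x) = 0

ℤ_11 = {x ∈ ℚ_11 : v_11(x) ≥ 0} and ℤ_11^× = {x ∈ ℤ_11 : v_11(x) = 0}. Here v_11(32) = v_11(num) − v_11(den) = 0; compare against these criteria.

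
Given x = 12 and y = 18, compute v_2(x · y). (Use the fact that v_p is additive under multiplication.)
v_2(216) = 3

v_p(x) = 2 (factor: 12 = 2^2 · 3); v_p(y) = 1 (factor: 18 = 2^1 · 9). Additivity: v_p(xy) = v_p(x) + v_p(y) = 2 + 1 = 3. (Direct check: xy = 216 = 2^3 · (27).)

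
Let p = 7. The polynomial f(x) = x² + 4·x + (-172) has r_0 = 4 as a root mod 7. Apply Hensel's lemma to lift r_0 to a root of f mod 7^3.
r_2 = 179 (mod 343)

Hensel: r_{i+1} = r_i − f(r_i)·(f′(r_i))^{-1} mod 7^{i+2}, f′(x) = 2x + 4. Iterate:
  r_0 = 4 (mod 7)
  r_1 = 32 (mod 49)
  r_2 = 179 (mod 343)
Final: r = 179 satisfies f(r) ≡ 0 mod 7^3.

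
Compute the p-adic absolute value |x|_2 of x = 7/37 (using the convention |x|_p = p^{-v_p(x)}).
|7/37|_2 = 1

Step 1 — compute v_2(x) by factoring powers of 2 out of the numerator and denominator: v_2(7/37) = 0. Step 2 — apply |x|_p = p^{-v_p(x)} = 2^{0} = 1.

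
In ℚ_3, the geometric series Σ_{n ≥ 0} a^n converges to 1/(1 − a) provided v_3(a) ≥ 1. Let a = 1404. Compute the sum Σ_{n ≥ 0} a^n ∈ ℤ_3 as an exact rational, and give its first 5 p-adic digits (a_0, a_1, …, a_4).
Σ a^n = 1/(1 − a) = -1/1403;  first 5 digits = (1, 0, 0, 1, 2)

v_3(a) = 3 ≥ 1, so the series converges in ℤ_3 to 1/(1 − a) = 1/(1 − 1404) = -1/1403. Expand this rational in ℤ_3: compute digits iteratively via d_i = x_i mod 3, x_{i+1} = (x_i − d_i)/3. The first 5 digits are (1, 0, 0, 1, 2).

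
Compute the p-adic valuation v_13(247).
v_13(247) = 1

v_13(n) is the largest exponent k such that 13^k divides n. Factor out: 247 = 13^1 · 19. (Sign doesn't affect v_p.) So v_13(247) = 1.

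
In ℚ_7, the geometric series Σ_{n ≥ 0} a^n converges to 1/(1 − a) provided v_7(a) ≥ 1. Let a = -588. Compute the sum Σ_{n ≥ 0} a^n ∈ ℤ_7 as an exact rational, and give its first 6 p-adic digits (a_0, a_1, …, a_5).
Σ a^n = 1/(1 − a) = 1/589;  first 6 digits = (1, 0, 2, 5, 3, 6)

v_7(a) = 2 ≥ 1, so the series converges in ℤ_7 to 1/(1 − a) = 1/(1 − (-588)) = 1/589. Expand this rational in ℤ_7: compute digits iteratively via d_i = x_i mod 7, x_{i+1} = (x_i − d_i)/7. The first 6 digits are (1, 0, 2, 5, 3, 6).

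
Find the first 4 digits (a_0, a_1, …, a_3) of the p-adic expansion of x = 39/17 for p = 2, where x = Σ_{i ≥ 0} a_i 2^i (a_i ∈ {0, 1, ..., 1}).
(a_0, …, a_3) = (1, 1, 1, 0)

v_2(39/17) = 0 (numerator and denominator both coprime to 2), so x ∈ ℤ_2^×. Compute digits iteratively via a_i = x_i mod 2, x_{i+1} = (x_i − a_i)/2, with x_0 = x:
  x_0 = 39/17;  a_0 = 1;  x_1 = (x_0 − 1)/2 = 11/17
  x_1 = 11/17;  a_1 = 1;  x_2 = (x_1 − 1)/2 = -3/17
  x_2 = -3/17;  a_2 = 1;  x_3 = (x_2 − 1)/2 = -10/17
  x_3 = -10/17;  a_3 = 0;  x_4 = (x_3 − 0)/2 = -5/17
Digits: (1, 1, 1, 0).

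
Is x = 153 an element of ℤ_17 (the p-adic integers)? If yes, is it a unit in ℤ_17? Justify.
x ∈ ℤ_17 but not a unit; v_17(x) = 1 > 0

ℤ_17 = {x ∈ ℚ_17 : v_17(x) ≥ 0} and ℤ_17^× = {x ∈ ℤ_17 : v_17(x) = 0}. Here v_17(153) = v_17(num) − v_17(den) = 1; compare against these criteria.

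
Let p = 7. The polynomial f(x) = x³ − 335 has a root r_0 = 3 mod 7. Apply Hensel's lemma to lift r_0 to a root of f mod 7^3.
r_2 = 38 (mod 343)

Hensel: r_{i+1} = r_i − f(r_i)/f′(r_i) mod 7^{i+2}, where f′(x) = 3x². Iterate:
  r_0 = 3 (mod 7)
  r_1 = 38 (mod 49)
  r_2 = 38 (mod 343)
Final: r = 38 with f(r) ≡ 0 mod 7^3.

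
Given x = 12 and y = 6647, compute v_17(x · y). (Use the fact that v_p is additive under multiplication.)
v_17(79764) = 2

v_p(x) = 0 (factor: 12 = 17^0 · 12); v_p(y) = 2 (factor: 6647 = 17^2 · 23). Additivity: v_p(xy) = v_p(x) + v_p(y) = 0 + 2 = 2. (Direct check: xy = 79764 = 17^2 · (276).)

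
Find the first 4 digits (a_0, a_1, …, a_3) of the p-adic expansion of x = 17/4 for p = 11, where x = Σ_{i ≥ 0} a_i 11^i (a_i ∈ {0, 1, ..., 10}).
(a_0, …, a_3) = (7, 8, 2, 8)

v_11(17/4) = 0 (numerator and denominator both coprime to 11), so x ∈ ℤ_11^×. Compute digits iteratively via a_i = x_i mod 11, x_{i+1} = (x_i − a_i)/11, with x_0 = x:
  x_0 = 17/4;  a_0 = 7;  x_1 = (x_0 − 7)/11 = -1/4
  x_1 = -1/4;  a_1 = 8;  x_2 = (x_1 − 8)/11 = -3/4
  x_2 = -3/4;  a_2 = 2;  x_3 = (x_2 − 2)/11 = -1/4
  x_3 = -1/4;  a_3 = 8;  x_4 = (x_3 − 8)/11 = -3/4
Digits: (7, 8, 2, 8).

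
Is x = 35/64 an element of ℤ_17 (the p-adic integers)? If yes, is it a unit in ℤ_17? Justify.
x ∈ ℤ_17^× (unit); v_17(x) = 0

ℤ_17 = {x ∈ ℚ_17 : v_17(x) ≥ 0} and ℤ_17^× = {x ∈ ℤ_17 : v_17(x) = 0}. Here v_17(35/64) = v_17(num) − v_17(den) = 0; compare against these criteria.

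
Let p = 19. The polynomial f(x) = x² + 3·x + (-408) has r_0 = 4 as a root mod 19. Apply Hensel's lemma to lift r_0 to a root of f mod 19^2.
r_1 = 137 (mod 361)

Hensel: r_{i+1} = r_i − f(r_i)·(f′(r_i))^{-1} mod 19^{i+2}, f′(x) = 2x + 3. Iterate:
  r_0 = 4 (mod 19)
  r_1 = 137 (mod 361)
Final: r = 137 satisfies f(r) ≡ 0 mod 19^2.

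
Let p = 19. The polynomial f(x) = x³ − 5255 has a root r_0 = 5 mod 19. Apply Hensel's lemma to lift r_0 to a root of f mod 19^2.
r_1 = 290 (mod 361)

Hensel: r_{i+1} = r_i − f(r_i)/f′(r_i) mod 19^{i+2}, where f′(x) = 3x². Iterate:
  r_0 = 5 (mod 19)
  r_1 = 290 (mod 361)
Final: r = 290 with f(r) ≡ 0 mod 19^2.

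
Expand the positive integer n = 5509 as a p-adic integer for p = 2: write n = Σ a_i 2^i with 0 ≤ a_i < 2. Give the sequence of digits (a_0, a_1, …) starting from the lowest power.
(a_0, a_1, …) = (1, 0, 1, 0, 0, 0, 0, 1, 1, 0, 1, 0, 1)

Repeated division by 2 gives the digits low-to-high: 5509 = 1 + 1·2^2 + 1·2^7 + 1·2^8 + 1·2^10 + 1·2^12. Digit sequence: (1, 0, 1, 0, 0, 0, 0, 1, 1, 0, 1, 0, 1).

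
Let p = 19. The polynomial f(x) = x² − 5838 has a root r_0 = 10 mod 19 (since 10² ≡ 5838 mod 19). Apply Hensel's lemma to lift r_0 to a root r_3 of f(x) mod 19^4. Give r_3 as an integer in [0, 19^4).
r_3 = 32462 (mod 130321)

Hensel's recurrence: r_{i+1} = r_i − f(r_i)·(f′(r_i))^{-1} mod 19^{i+2}, with f′(x) = 2x. Iterate:
  r_0 = 10 (mod 19)
  r_1 = 333 (mod 361)
  r_2 = 5026 (mod 6859)
  r_3 = 32462 (mod 130321)
Final: r_3 = 32462, and one checks f(r_3) ≡ 0 mod 19^4.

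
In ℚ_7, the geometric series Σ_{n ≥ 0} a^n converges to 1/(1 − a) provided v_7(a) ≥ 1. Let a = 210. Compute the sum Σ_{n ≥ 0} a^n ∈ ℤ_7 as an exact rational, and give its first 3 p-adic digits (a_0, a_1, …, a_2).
Σ a^n = 1/(1 − a) = -1/209;  first 3 digits = (1, 2, 1)

v_7(a) = 1 ≥ 1, so the series converges in ℤ_7 to 1/(1 − a) = 1/(1 − 210) = -1/209. Expand this rational in ℤ_7: compute digits iteratively via d_i = x_i mod 7, x_{i+1} = (x_i − d_i)/7. The first 3 digits are (1, 2, 1).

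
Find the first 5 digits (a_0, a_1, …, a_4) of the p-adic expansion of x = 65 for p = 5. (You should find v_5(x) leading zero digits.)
(a_0, …, a_4) = (0, 3, 2, 0, 0)

v_5(65) = 1, so a_0 = ... = a_0 = 0. Factor out: x = 5^1 · u with u = 13 a unit in ℤ_5. Expand u iteratively via a_{v+i} = u_i mod 5, u_{i+1} = (u_i − a_{v+i})/5:
  u_0 = 13;  a_1 = 3;  u_1 = (u_0 − 3)/5 = 2
  u_1 = 2;  a_2 = 2;  u_2 = (u_1 − 2)/5 = 0
  u_2 = 0;  a_3 = 0;  u_3 = (u_2 − 0)/5 = 0
  u_3 = 0;  a_4 = 0;  u_4 = (u_3 − 0)/5 = 0
Digits: (0, 3, 2, 0, 0).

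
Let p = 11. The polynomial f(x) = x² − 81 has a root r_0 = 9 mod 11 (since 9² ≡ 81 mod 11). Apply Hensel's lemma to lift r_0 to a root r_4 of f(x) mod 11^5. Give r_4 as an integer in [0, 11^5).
r_4 = 9 (mod 161051)

Hensel's recurrence: r_{i+1} = r_i − f(r_i)·(f′(r_i))^{-1} mod 11^{i+2}, with f′(x) = 2x. Iterate:
  r_0 = 9 (mod 11)
  r_1 = 9 (mod 121)
  r_2 = 9 (mod 1331)
  r_3 = 9 (mod 14641)
  r_4 = 9 (mod 161051)
Final: r_4 = 9, and one checks f(r_4) ≡ 0 mod 11^5.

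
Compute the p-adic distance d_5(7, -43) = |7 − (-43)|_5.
d_5(7, -43) = 1/25

Step 1 — x − y = 7 − (-43) = 50. Step 2 — v_5(50) = 2 (factor: 50 = (5^2 · 2); the sign does not affect v_p). Step 3 — |x − y|_5 = 5^{-2} = 1/25.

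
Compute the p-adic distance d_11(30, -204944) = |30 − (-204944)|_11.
d_11(30, -204944) = 1/14641

Step 1 — x − y = 30 − (-204944) = 204974. Step 2 — v_11(204974) = 4 (factor: 204974 = (11^4 · 14); the sign does not affect v_p). Step 3 — |x − y|_11 = 11^{-4} = 1/14641.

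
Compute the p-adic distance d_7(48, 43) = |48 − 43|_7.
d_7(48, 43) = 1

Step 1 — x − y = 48 − 43 = 5. Step 2 — v_7(5) = 0 (factor: 5 = (7^0 · 5); the sign does not affect v_p). Step 3 — |x − y|_7 = 7^{0} = 1.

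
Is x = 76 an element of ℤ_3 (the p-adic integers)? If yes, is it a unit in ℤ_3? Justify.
x ∈ ℤ_3^× (unit); v_3(x) = 0

ℤ_3 = {x ∈ ℚ_3 : v_3(x) ≥ 0} and ℤ_3^× = {x ∈ ℤ_3 : v_3(x) = 0}. Here v_3(76) = v_3(num) − v_3(den) = 0; compare against these criteria.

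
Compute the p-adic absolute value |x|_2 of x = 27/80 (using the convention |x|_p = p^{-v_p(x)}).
|27/80|_2 = 16

Step 1 — compute v_2(x) by factoring powers of 2 out of the numerator and denominator: v_2(27/80) = -4. Step 2 — apply |x|_p = p^{-v_p(x)} = 2^{4} = 16.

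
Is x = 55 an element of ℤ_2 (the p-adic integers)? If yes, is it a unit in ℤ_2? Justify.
x ∈ ℤ_2^× (unit); v_2(x) = 0

ℤ_2 = {x ∈ ℚ_2 : v_2(x) ≥ 0} and ℤ_2^× = {x ∈ ℤ_2 : v_2(x) = 0}. Here v_2(55) = v_2(num) − v_2(den) = 0; compare against these criteria.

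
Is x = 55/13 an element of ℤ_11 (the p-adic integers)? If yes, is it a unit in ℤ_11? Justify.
x ∈ ℤ_11 but not a unit; v_11(x) = 1 > 0

ℤ_11 = {x ∈ ℚ_11 : v_11(x) ≥ 0} and ℤ_11^× = {x ∈ ℤ_11 : v_11(x) = 0}. Here v_11(55/13) = v_11(num) − v_11(den) = 1; compare against these criteria.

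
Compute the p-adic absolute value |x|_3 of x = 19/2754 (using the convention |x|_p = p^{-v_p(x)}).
|19/2754|_3 = 81

Step 1 — compute v_3(x) by factoring powers of 3 out of the numerator and denominator: v_3(19/2754) = -4. Step 2 — apply |x|_p = p^{-v_p(x)} = 3^{4} = 81.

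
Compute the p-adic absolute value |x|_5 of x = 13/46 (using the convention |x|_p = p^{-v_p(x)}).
|13/46|_5 = 1

Step 1 — compute v_5(x) by factoring powers of 5 out of the numerator and denominator: v_5(13/46) = 0. Step 2 — apply |x|_p = p^{-v_p(x)} = 5^{0} = 1.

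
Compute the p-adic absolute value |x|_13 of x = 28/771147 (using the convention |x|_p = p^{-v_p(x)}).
|28/771147|_13 = 28561

Step 1 — compute v_13(x) by factoring powers of 13 out of the numerator and denominator: v_13(28/771147) = -4. Step 2 — apply |x|_p = p^{-v_p(x)} = 13^{4} = 28561.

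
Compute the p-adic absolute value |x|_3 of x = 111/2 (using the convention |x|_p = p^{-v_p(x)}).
|111/2|_3 = 1/3

Step 1 — compute v_3(x) by factoring powers of 3 out of the numerator and denominator: v_3(111/2) = 1. Step 2 — apply |x|_p = p^{-v_p(x)} = 3^{-1} = 1/3.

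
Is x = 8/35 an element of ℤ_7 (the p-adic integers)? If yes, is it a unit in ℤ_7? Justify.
x ∉ ℤ_7 (v_7(x) = -1 < 0)

ℤ_7 = {x ∈ ℚ_7 : v_7(x) ≥ 0} and ℤ_7^× = {x ∈ ℤ_7 : v_7(x) = 0}. Here v_7(8/35) = v_7(num) − v_7(den) = -1; compare against these criteria.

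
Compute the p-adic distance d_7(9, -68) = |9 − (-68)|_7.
d_7(9, -68) = 1/7

Step 1 — x − y = 9 − (-68) = 77. Step 2 — v_7(77) = 1 (factor: 77 = (7^1 · 11); the sign does not affect v_p). Step 3 — |x − y|_7 = 7^{-1} = 1/7.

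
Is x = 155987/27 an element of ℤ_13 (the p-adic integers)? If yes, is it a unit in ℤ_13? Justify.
x ∈ ℤ_13 but not a unit; v_13(x) = 3 > 0

ℤ_13 = {x ∈ ℚ_13 : v_13(x) ≥ 0} and ℤ_13^× = {x ∈ ℤ_13 : v_13(x) = 0}. Here v_13(155987/27) = v_13(num) − v_13(den) = 3; compare against these criteria.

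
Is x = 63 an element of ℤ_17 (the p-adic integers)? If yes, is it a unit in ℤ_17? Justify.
x ∈ ℤ_17^× (unit); v_17(x) = 0

ℤ_17 = {x ∈ ℚ_17 : v_17(x) ≥ 0} and ℤ_17^× = {x ∈ ℤ_17 : v_17(x) = 0}. Here v_17(63) = v_17(num) − v_17(den) = 0; compare against these criteria.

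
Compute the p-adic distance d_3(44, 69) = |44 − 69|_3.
d_3(44, 69) = 1

Step 1 — x − y = 44 − 69 = -25. Step 2 — v_3(-25) = 0 (factor: -25 = −(3^0 · 25); the sign does not affect v_p). Step 3 — |x − y|_3 = 3^{0} = 1.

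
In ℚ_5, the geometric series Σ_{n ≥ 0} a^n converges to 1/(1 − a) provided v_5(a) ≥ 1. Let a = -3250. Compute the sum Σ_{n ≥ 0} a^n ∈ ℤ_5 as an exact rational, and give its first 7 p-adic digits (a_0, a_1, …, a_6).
Σ a^n = 1/(1 − a) = 1/3251;  first 7 digits = (1, 0, 0, 4, 4, 3, 0)

v_5(a) = 3 ≥ 1, so the series converges in ℤ_5 to 1/(1 − a) = 1/(1 − (-3250)) = 1/3251. Expand this rational in ℤ_5: compute digits iteratively via d_i = x_i mod 5, x_{i+1} = (x_i − d_i)/5. The first 7 digits are (1, 0, 0, 4, 4, 3, 0).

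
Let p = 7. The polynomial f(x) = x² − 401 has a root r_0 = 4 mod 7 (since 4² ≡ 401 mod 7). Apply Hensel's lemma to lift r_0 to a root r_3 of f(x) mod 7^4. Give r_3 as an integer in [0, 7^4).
r_3 = 732 (mod 2401)

Hensel's recurrence: r_{i+1} = r_i − f(r_i)·(f′(r_i))^{-1} mod 7^{i+2}, with f′(x) = 2x. Iterate:
  r_0 = 4 (mod 7)
  r_1 = 46 (mod 49)
  r_2 = 46 (mod 343)
  r_3 = 732 (mod 2401)
Final: r_3 = 732, and one checks f(r_3) ≡ 0 mod 7^4.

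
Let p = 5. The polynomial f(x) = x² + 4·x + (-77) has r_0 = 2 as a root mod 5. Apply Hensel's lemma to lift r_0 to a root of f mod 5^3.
r_2 = 7 (mod 125)

Hensel: r_{i+1} = r_i − f(r_i)·(f′(r_i))^{-1} mod 5^{i+2}, f′(x) = 2x + 4. Iterate:
  r_0 = 2 (mod 5)
  r_1 = 7 (mod 25)
  r_2 = 7 (mod 125)
Final: r = 7 satisfies f(r) ≡ 0 mod 5^3.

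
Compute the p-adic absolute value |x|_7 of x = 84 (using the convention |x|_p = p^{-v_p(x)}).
|84|_7 = 1/7

Step 1 — compute v_7(x) by factoring powers of 7 out of the numerator and denominator: v_7(84) = 1. Step 2 — apply |x|_p = p^{-v_p(x)} = 7^{-1} = 1/7.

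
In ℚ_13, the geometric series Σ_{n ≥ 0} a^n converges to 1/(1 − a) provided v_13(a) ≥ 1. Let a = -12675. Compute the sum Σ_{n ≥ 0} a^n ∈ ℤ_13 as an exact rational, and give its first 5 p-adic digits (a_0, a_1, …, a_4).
Σ a^n = 1/(1 − a) = 1/12676;  first 5 digits = (1, 0, 3, 7, 8)

v_13(a) = 2 ≥ 1, so the series converges in ℤ_13 to 1/(1 − a) = 1/(1 − (-12675)) = 1/12676. Expand this rational in ℤ_13: compute digits iteratively via d_i = x_i mod 13, x_{i+1} = (x_i − d_i)/13. The first 5 digits are (1, 0, 3, 7, 8).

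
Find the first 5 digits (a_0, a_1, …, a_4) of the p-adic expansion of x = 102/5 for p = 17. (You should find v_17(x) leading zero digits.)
(a_0, …, a_4) = (0, 8, 3, 10, 13)

v_17(102/5) = 1, so a_0 = ... = a_0 = 0. Factor out: x = 17^1 · u with u = 6/5 a unit in ℤ_17. Expand u iteratively via a_{v+i} = u_i mod 17, u_{i+1} = (u_i − a_{v+i})/17:
  u_0 = 6/5;  a_1 = 8;  u_1 = (u_0 − 8)/17 = -2/5
  u_1 = -2/5;  a_2 = 3;  u_2 = (u_1 − 3)/17 = -1/5
  u_2 = -1/5;  a_3 = 10;  u_3 = (u_2 − 10)/17 = -3/5
  u_3 = -3/5;  a_4 = 13;  u_4 = (u_3 − 13)/17 = -4/5
Digits: (0, 8, 3, 10, 13).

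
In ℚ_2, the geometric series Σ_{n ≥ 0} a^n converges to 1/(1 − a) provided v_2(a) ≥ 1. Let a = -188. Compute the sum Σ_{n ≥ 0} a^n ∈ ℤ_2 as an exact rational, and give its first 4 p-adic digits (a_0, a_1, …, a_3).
Σ a^n = 1/(1 − a) = 1/189;  first 4 digits = (1, 0, 1, 0)

v_2(a) = 2 ≥ 1, so the series converges in ℤ_2 to 1/(1 − a) = 1/(1 − (-188)) = 1/189. Expand this rational in ℤ_2: compute digits iteratively via d_i = x_i mod 2, x_{i+1} = (x_i − d_i)/2. The first 4 digits are (1, 0, 1, 0).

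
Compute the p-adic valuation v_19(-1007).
v_19(-1007) = 1

v_19(n) is the largest exponent k such that 19^k divides n. Factor out: -1007 = -19^1 · 53. (Sign doesn't affect v_p.) So v_19(-1007) = 1.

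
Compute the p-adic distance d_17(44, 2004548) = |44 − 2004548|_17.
d_17(44, 2004548) = 1/83521

Step 1 — x − y = 44 − 2004548 = -2004504. Step 2 — v_17(-2004504) = 4 (factor: -2004504 = −(17^4 · 24); the sign does not affect v_p). Step 3 — |x − y|_17 = 17^{-4} = 1/83521.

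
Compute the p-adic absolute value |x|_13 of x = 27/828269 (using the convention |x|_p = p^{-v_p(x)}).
|27/828269|_13 = 28561

Step 1 — compute v_13(x) by factoring powers of 13 out of the numerator and denominator: v_13(27/828269) = -4. Step 2 — apply |x|_p = p^{-v_p(x)} = 13^{4} = 28561.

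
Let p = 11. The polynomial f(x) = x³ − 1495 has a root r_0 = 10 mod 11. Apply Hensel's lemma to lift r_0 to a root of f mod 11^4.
r_3 = 12396 (mod 14641)

Hensel: r_{i+1} = r_i − f(r_i)/f′(r_i) mod 11^{i+2}, where f′(x) = 3x². Iterate:
  r_0 = 10 (mod 11)
  r_1 = 54 (mod 121)
  r_2 = 417 (mod 1331)
  r_3 = 12396 (mod 14641)
Final: r = 12396 with f(r) ≡ 0 mod 11^4.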